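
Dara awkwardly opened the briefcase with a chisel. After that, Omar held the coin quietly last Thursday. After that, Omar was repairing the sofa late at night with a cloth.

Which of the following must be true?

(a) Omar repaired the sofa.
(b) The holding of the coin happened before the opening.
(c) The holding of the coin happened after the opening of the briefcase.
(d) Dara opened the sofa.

(a) Not entailed — 'was repairing' is progressive on an accomplishment; it does not entail the completed 'repaired'.
(b) Not entailed — the narrative places the opening before the holding, not after.
(c) Entailed — the narrative places the opening before the holding.
(d) Not entailed — Dara opened the briefcase, not the sofa; the sofa belongs to the repairing event.

(c)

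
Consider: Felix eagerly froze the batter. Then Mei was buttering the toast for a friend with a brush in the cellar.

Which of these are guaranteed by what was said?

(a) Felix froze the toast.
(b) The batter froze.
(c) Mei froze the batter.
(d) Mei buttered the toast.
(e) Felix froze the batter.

(a) Not entailed — Felix froze the batter, not the toast; the toast belongs to the buttering event.
(b) Entailed — 'Felix froze the batter' is causative; it entails the inchoative 'the batter froze'.
(c) Not entailed — the passage has Felix freezing the batter, not Mei.
(d) Not entailed — 'was buttering' is progressive on an accomplishment; it does not entail the completed 'buttered'.
(e) Entailed — the original entails any weakening of itself; this just drops 'eagerly'.

(b), (e)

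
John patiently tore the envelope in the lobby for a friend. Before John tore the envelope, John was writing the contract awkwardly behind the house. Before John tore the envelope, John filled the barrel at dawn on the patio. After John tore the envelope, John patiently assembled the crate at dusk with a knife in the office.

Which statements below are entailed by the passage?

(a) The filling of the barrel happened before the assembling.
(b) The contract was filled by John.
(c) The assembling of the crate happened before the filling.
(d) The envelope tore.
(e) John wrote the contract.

(a), (d)

(a) Entailed — the narrative places the filling before the assembling.
(b) Not entailed — John filled the barrel, not the contract; the contract belongs to the writing event.
(c) Not entailed — the narrative places the filling before the assembling, not after.
(d) Entailed — 'John tore the envelope' is causative; it entails the inchoative 'the envelope tore'.
(e) Not entailed — 'was writing' is progressive on an accomplishment; it does not entail the completed 'wrote'.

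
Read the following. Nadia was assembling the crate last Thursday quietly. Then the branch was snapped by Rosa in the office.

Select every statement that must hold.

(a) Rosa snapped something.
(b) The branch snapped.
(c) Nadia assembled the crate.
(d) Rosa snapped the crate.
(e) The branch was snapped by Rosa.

(a), (b), (e)

(a) Entailed — every conjunct here is already in the original snapping event.
(b) Entailed — 'Rosa snapped the branch' is causative; it entails the inchoative 'the branch snapped'.
(c) Not entailed — 'was assembling' is progressive on an accomplishment; it does not entail the completed 'assembled'.
(d) Not entailed — Rosa snapped the branch, not the crate; the crate belongs to the assembling event.
(e) Entailed — the original entails any weakening of itself; this just drops 'in the office'.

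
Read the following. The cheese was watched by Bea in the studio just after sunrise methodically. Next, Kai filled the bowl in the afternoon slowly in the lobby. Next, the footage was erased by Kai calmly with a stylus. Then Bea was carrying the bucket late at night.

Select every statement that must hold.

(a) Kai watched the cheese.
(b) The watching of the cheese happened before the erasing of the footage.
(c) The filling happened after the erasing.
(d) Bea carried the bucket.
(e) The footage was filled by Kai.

(a) Not entailed — the passage has Bea watching the cheese, not Kai.
(b) Entailed — the narrative places the watching before the erasing.
(c) Not entailed — the narrative places the filling before the erasing, not after.
(d) Entailed — 'carry' is an activity; 'was carrying' entails that some carrying happened, so 'carried' holds.
(e) Not entailed — Kai filled the bowl, not the footage; the footage belongs to the erasing event.

(b), (d)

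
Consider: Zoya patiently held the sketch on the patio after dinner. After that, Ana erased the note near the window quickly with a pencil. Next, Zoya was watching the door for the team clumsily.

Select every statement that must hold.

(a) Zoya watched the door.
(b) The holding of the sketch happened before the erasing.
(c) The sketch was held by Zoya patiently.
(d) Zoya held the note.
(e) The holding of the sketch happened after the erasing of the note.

(a) Entailed — 'watch' is an activity; 'was watching' entails that some watching happened, so 'watched' holds.
(b) Entailed — the narrative places the holding before the erasing.
(c) Entailed — this follows by dropping conjuncts from the holding event's description.
(d) Not entailed — Zoya held the sketch, not the note; the note belongs to the erasing event.
(e) Not entailed — the narrative places the holding before the erasing, not after.

(a), (b), (c)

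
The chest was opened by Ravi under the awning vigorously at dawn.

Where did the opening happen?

'under the awning' marks the location of the opening event.

under the awning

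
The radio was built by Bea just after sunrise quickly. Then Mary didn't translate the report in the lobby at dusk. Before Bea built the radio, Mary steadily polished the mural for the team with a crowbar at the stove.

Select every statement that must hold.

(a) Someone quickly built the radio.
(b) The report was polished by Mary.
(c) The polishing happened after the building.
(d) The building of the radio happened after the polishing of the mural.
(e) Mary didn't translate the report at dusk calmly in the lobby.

(a), (d), (e)

(a) Entailed — dropping 'just after sunrise' and generalizing the agent leaves a sub-description the original still satisfies.
(b) Not entailed — Mary polished the mural, not the report; the report belongs to the translating event.
(c) Not entailed — the narrative places the polishing before the building, not after.
(d) Entailed — the narrative places the polishing before the building.
(e) Entailed — under negation, adding a further restriction is entailed: if no such translating event occurred, none occurred calmly either.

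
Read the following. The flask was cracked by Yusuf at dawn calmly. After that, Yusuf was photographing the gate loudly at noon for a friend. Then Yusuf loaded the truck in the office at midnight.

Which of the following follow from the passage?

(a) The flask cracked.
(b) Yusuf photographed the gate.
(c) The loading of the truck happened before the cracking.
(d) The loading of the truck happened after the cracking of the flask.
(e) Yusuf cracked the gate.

(a) Entailed — 'Yusuf cracked the flask' is causative; it entails the inchoative 'the flask cracked'.
(b) Not entailed — 'was photographing' is progressive on an accomplishment; it does not entail the completed 'photographed'.
(c) Not entailed — the narrative places the cracking before the loading, not after.
(d) Entailed — the narrative places the cracking before the loading.
(e) Not entailed — Yusuf cracked the flask, not the gate; the gate belongs to the photographing event.

(a), (d)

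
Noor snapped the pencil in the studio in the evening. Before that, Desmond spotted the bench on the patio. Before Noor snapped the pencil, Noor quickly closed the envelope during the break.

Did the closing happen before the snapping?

yes

The narrative orders the closing before the snapping.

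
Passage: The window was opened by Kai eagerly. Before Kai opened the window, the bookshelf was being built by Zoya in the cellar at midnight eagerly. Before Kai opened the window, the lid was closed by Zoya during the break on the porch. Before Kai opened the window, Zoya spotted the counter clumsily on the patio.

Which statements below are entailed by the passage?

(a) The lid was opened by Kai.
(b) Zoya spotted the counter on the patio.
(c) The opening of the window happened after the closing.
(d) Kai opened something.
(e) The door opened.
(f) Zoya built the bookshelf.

(a) Not entailed — Kai opened the window, not the lid; the lid belongs to the closing event.
(b) Entailed — the original entails any weakening of itself; this just drops 'clumsily'.
(c) Entailed — the narrative places the closing before the opening.
(d) Entailed — the original entails any weakening of itself; this just drops 'eagerly' and generalizes the patient.
(e) Not entailed — the window is what opened, not the door.
(f) Not entailed — 'was building' is progressive on an accomplishment; it does not entail the completed 'built'.

(b), (c), (d)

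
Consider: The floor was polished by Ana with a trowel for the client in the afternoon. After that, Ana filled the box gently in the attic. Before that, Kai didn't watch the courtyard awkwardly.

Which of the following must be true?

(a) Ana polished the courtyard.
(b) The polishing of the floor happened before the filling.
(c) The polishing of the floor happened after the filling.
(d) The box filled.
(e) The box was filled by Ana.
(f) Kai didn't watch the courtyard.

(b), (d), (e)

(a) Not entailed — Ana polished the floor, not the courtyard; the courtyard belongs to the watching event.
(b) Entailed — the narrative places the polishing before the filling.
(c) Not entailed — the narrative places the polishing before the filling, not after.
(d) Entailed — 'Ana filled the box' is causative; it entails the inchoative 'the box filled'.
(e) Entailed — dropping 'gently', 'in the attic' leaves a sub-description the original still satisfies.
(f) Not entailed — dropping 'awkwardly' under negation is not valid — the original leaves open that Kai watched the courtyard some other way.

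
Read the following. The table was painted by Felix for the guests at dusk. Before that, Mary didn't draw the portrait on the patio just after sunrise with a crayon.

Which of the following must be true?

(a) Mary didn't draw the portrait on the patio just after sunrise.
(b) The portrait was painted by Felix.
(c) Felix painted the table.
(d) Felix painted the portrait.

(a) Not entailed — dropping 'with a crayon' under negation is not valid — the original leaves open that Mary drew the portrait some other way.
(b) Not entailed — Felix painted the table, not the portrait; the portrait belongs to the drawing event.
(c) Entailed — every conjunct here is already in the original painting event.
(d) Not entailed — Felix painted the table, not the portrait; the portrait belongs to the drawing event.

(c)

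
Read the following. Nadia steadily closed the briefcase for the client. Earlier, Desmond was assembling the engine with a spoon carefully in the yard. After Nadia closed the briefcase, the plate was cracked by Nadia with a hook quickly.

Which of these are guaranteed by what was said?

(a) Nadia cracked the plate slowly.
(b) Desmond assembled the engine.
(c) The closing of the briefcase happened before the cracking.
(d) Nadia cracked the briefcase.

(c)

(a) Not entailed — 'slowly' adds a manner not in (and inconsistent with) the original.
(b) Not entailed — 'was assembling' is progressive on an accomplishment; it does not entail the completed 'assembled'.
(c) Entailed — the narrative places the closing before the cracking.
(d) Not entailed — Nadia cracked the plate, not the briefcase; the briefcase belongs to the closing event.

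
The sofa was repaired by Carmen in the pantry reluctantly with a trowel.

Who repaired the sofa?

'Carmen' marks the agent of the repairing event.

Carmen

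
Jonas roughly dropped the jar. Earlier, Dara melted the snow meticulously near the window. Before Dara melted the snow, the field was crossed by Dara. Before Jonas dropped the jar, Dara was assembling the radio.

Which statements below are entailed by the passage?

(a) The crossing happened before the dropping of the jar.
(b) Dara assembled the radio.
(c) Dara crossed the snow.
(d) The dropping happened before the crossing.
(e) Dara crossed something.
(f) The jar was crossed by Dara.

(a) Entailed — the narrative places the crossing before the dropping.
(b) Not entailed — 'was assembling' is progressive on an accomplishment; it does not entail the completed 'assembled'.
(c) Not entailed — Dara crossed the field, not the snow; the snow belongs to the melting event.
(d) Not entailed — the narrative places the crossing before the dropping, not after.
(e) Entailed — generalizing the patient leaves a sub-description the original still satisfies.
(f) Not entailed — Dara crossed the field, not the jar; the jar belongs to the dropping event.

(a), (e)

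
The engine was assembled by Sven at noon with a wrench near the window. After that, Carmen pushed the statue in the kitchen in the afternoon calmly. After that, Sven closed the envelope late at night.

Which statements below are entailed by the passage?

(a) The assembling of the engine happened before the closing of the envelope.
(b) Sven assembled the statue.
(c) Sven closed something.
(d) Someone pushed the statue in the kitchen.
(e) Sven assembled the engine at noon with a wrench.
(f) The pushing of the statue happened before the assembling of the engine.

(a), (c), (d), (e)

(a) Entailed — the narrative places the assembling before the closing.
(b) Not entailed — Sven assembled the engine, not the statue; the statue belongs to the pushing event.
(c) Entailed — this follows by dropping conjuncts from the closing event's description.
(d) Entailed — this follows by dropping conjuncts from the pushing event's description.
(e) Entailed — every conjunct here is already in the original assembling event.
(f) Not entailed — the narrative places the assembling before the pushing, not after.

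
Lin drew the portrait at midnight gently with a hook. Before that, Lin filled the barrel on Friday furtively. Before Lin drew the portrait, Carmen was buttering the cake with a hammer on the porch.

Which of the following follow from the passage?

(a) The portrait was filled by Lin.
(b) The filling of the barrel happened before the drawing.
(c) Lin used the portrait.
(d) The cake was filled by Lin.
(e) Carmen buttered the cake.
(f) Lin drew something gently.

(a) Not entailed — Lin filled the barrel, not the portrait; the portrait belongs to the drawing event.
(b) Entailed — the narrative places the filling before the drawing.
(c) Not entailed — the portrait is the patient, not an instrument — Lin used a hook.
(d) Not entailed — Lin filled the barrel, not the cake; the cake belongs to the buttering event.
(e) Not entailed — 'was buttering' is progressive on an accomplishment; it does not entail the completed 'buttered'.
(f) Entailed — the original entails any weakening of itself; this just drops 'with a hook', 'at midnight' and generalizes the patient.

(b), (f)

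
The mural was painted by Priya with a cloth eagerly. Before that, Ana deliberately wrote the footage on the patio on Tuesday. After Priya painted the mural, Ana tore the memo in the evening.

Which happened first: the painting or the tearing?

The connectives place the painting before the tearing.

the painting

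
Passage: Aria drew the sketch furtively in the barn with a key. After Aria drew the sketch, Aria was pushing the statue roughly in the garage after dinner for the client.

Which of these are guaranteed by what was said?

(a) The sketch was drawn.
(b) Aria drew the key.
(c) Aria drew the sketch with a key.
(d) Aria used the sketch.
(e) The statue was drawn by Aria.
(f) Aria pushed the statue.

(a) Entailed — the original entails any weakening of itself; this just drops 'furtively', 'with a key', 'in the barn' and generalizes the agent.
(b) Not entailed — the key is the instrument, not what was drawn.
(c) Entailed — dropping 'furtively', 'in the barn' leaves a sub-description the original still satisfies.
(d) Not entailed — the sketch is the patient, not an instrument — Aria used a key.
(e) Not entailed — Aria drew the sketch, not the statue; the statue belongs to the pushing event.
(f) Entailed — 'push' is an activity; 'was pushing' entails that some pushing happened, so 'pushed' holds.

(a), (c), (f)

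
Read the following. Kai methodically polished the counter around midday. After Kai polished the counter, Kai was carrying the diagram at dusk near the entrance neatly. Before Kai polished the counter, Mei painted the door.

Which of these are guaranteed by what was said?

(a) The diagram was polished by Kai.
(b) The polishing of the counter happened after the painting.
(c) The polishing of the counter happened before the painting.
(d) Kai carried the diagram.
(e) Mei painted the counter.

(b), (d)

(a) Not entailed — Kai polished the counter, not the diagram; the diagram belongs to the carrying event.
(b) Entailed — the narrative places the painting before the polishing.
(c) Not entailed — the narrative places the painting before the polishing, not after.
(d) Entailed — 'carry' is an activity; 'was carrying' entails that some carrying happened, so 'carried' holds.
(e) Not entailed — Mei painted the door, not the counter; the counter belongs to the polishing event.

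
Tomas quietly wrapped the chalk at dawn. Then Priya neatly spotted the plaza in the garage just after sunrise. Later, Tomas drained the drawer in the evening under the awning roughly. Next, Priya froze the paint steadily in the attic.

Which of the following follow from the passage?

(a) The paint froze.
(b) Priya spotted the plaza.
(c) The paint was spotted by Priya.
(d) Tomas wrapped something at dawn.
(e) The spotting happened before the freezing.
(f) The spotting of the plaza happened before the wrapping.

(a), (b), (d), (e)

(a) Entailed — 'Priya froze the paint' is causative; it entails the inchoative 'the paint froze'.
(b) Entailed — every conjunct here is already in the original spotting event.
(c) Not entailed — Priya spotted the plaza, not the paint; the paint belongs to the freezing event.
(d) Entailed — dropping 'quietly' and generalizing the patient leaves a sub-description the original still satisfies.
(e) Entailed — the narrative places the spotting before the freezing.
(f) Not entailed — the narrative places the wrapping before the spotting, not after.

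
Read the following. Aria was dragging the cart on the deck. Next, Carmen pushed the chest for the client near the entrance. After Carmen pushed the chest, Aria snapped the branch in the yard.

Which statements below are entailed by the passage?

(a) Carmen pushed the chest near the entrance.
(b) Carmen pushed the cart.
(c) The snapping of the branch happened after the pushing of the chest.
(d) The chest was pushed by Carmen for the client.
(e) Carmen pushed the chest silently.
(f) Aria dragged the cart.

(a), (c), (d), (f)

(a) Entailed — the original entails any weakening of itself; this just drops 'for the client'.
(b) Not entailed — Carmen pushed the chest, not the cart; the cart belongs to the dragging event.
(c) Entailed — the narrative places the pushing before the snapping.
(d) Entailed — this follows by dropping conjuncts from the pushing event's description.
(e) Not entailed — 'silently' adds information not in the original event.
(f) Entailed — 'drag' is an activity; 'was dragging' entails that some dragging happened, so 'dragged' holds.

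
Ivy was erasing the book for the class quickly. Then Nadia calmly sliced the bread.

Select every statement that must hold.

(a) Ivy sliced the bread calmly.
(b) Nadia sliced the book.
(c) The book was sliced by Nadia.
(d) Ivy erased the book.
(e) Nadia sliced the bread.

(e)

(a) Not entailed — the passage has Nadia slicing the bread, not Ivy.
(b) Not entailed — Nadia sliced the bread, not the book; the book belongs to the erasing event.
(c) Not entailed — Nadia sliced the bread, not the book; the book belongs to the erasing event.
(d) Not entailed — 'was erasing' is progressive on an accomplishment; it does not entail the completed 'erased'.
(e) Entailed — every conjunct here is already in the original slicing event.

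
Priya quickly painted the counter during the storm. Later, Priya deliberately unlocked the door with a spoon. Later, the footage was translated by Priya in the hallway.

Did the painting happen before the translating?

yes

The narrative orders the painting before the translating.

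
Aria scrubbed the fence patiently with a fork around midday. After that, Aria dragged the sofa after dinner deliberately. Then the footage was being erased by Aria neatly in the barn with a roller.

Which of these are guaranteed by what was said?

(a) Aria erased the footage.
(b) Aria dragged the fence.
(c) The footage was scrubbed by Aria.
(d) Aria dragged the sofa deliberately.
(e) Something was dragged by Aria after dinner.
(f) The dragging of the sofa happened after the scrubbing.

(a) Not entailed — 'was erasing' is progressive on an accomplishment; it does not entail the completed 'erased'.
(b) Not entailed — Aria dragged the sofa, not the fence; the fence belongs to the scrubbing event.
(c) Not entailed — Aria scrubbed the fence, not the footage; the footage belongs to the erasing event.
(d) Entailed — every conjunct here is already in the original dragging event.
(e) Entailed — dropping 'deliberately' and generalizing the patient leaves a sub-description the original still satisfies.
(f) Entailed — the narrative places the scrubbing before the dragging.

(d), (e), (f)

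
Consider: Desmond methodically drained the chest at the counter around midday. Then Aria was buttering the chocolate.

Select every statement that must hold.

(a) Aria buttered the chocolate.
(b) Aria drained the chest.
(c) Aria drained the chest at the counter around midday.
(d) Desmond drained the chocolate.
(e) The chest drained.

(a) Not entailed — 'was buttering' is progressive on an accomplishment; it does not entail the completed 'buttered'.
(b) Not entailed — the passage has Desmond draining the chest, not Aria.
(c) Not entailed — the passage has Desmond draining the chest, not Aria.
(d) Not entailed — Desmond drained the chest, not the chocolate; the chocolate belongs to the buttering event.
(e) Entailed — 'Desmond drained the chest' is causative; it entails the inchoative 'the chest drained'.

(e)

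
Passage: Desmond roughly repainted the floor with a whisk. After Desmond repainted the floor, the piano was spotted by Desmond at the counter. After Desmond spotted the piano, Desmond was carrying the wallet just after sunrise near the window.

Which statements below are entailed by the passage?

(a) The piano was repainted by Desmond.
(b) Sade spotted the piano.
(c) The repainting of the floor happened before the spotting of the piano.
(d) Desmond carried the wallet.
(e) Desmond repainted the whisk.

(c), (d)

(a) Not entailed — Desmond repainted the floor, not the piano; the piano belongs to the spotting event.
(b) Not entailed — the passage has Desmond spotting the piano, not Sade.
(c) Entailed — the narrative places the repainting before the spotting.
(d) Entailed — 'carry' is an activity; 'was carrying' entails that some carrying happened, so 'carried' holds.
(e) Not entailed — the whisk is the instrument, not what was repainted.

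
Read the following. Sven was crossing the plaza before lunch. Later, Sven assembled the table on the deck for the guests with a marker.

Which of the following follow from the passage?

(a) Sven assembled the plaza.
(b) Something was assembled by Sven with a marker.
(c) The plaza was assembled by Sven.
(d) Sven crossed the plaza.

(a) Not entailed — Sven assembled the table, not the plaza; the plaza belongs to the crossing event.
(b) Entailed — every conjunct here is already in the original assembling event.
(c) Not entailed — Sven assembled the table, not the plaza; the plaza belongs to the crossing event.
(d) Not entailed — 'was crossing' is progressive on an accomplishment; it does not entail the completed 'crossed'.

(b)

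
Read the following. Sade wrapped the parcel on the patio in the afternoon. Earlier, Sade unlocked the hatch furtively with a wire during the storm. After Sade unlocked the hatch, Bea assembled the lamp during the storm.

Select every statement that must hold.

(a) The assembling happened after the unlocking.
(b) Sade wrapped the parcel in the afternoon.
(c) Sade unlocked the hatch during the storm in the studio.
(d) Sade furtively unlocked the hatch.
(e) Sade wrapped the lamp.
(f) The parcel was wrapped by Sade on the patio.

(a), (b), (d), (f)

(a) Entailed — the narrative places the unlocking before the assembling.
(b) Entailed — dropping 'on the patio' leaves a sub-description the original still satisfies.
(c) Not entailed — 'in the studio' adds information not in the original event.
(d) Entailed — every conjunct here is already in the original unlocking event.
(e) Not entailed — Sade wrapped the parcel, not the lamp; the lamp belongs to the assembling event.
(f) Entailed — dropping 'in the afternoon' leaves a sub-description the original still satisfies.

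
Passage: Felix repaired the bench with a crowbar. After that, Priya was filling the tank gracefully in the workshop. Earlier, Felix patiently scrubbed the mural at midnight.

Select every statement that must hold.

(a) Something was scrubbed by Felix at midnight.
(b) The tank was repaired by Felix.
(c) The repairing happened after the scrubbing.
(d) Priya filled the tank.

(a)

(a) Entailed — the original entails any weakening of itself; this just drops 'patiently' and generalizes the patient.
(b) Not entailed — Felix repaired the bench, not the tank; the tank belongs to the filling event.
(c) Not entailed — the narrative doesn't order the scrubbing relative to the repairing.
(d) Not entailed — 'was filling' is progressive on an accomplishment; it does not entail the completed 'filled'.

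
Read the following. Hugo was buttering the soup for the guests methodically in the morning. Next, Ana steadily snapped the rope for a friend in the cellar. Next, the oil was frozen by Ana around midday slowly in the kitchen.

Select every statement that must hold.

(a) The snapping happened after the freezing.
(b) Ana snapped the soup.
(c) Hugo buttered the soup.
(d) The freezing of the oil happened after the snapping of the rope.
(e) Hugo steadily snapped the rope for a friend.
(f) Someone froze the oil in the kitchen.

(a) Not entailed — the narrative places the snapping before the freezing, not after.
(b) Not entailed — Ana snapped the rope, not the soup; the soup belongs to the buttering event.
(c) Not entailed — 'was buttering' is progressive on an accomplishment; it does not entail the completed 'buttered'.
(d) Entailed — the narrative places the snapping before the freezing.
(e) Not entailed — the passage has Ana snapping the rope, not Hugo.
(f) Entailed — every conjunct here is already in the original freezing event.

(d), (f)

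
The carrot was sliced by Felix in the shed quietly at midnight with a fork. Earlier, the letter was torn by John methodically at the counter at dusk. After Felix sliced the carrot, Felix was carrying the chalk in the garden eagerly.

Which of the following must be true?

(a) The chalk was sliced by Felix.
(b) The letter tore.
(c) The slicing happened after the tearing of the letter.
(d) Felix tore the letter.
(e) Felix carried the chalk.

(b), (c), (e)

(a) Not entailed — Felix sliced the carrot, not the chalk; the chalk belongs to the carrying event.
(b) Entailed — 'John tore the letter' is causative; it entails the inchoative 'the letter tore'.
(c) Entailed — the narrative places the tearing before the slicing.
(d) Not entailed — the passage has John tearing the letter, not Felix.
(e) Entailed — 'carry' is an activity; 'was carrying' entails that some carrying happened, so 'carried' holds.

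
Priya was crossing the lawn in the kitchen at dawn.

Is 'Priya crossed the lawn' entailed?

'was crossing' is progressive; for an accomplishment like 'cross the lawn', it doesn't entail completion.

no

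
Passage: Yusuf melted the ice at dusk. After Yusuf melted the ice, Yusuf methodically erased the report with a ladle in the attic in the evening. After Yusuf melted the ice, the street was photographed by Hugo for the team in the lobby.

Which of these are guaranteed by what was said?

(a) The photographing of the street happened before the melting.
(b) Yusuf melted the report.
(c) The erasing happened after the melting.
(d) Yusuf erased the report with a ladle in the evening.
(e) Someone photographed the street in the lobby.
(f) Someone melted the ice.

(a) Not entailed — the narrative places the melting before the photographing, not after.
(b) Not entailed — Yusuf melted the ice, not the report; the report belongs to the erasing event.
(c) Entailed — the narrative places the melting before the erasing.
(d) Entailed — every conjunct here is already in the original erasing event.
(e) Entailed — this follows by dropping conjuncts from the photographing event's description.
(f) Entailed — the original entails any weakening of itself; this just drops 'at dusk' and generalizes the agent.

(c), (d), (e), (f)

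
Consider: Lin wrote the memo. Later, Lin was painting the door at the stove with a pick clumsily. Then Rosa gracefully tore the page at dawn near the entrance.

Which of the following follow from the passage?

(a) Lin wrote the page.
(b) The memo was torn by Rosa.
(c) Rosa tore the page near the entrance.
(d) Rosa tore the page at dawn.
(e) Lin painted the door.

(c), (d)

(a) Not entailed — Lin wrote the memo, not the page; the page belongs to the tearing event.
(b) Not entailed — Rosa tore the page, not the memo; the memo belongs to the writing event.
(c) Entailed — dropping 'at dawn', 'gracefully' leaves a sub-description the original still satisfies.
(d) Entailed — dropping 'near the entrance', 'gracefully' leaves a sub-description the original still satisfies.
(e) Not entailed — 'was painting' is progressive on an accomplishment; it does not entail the completed 'painted'.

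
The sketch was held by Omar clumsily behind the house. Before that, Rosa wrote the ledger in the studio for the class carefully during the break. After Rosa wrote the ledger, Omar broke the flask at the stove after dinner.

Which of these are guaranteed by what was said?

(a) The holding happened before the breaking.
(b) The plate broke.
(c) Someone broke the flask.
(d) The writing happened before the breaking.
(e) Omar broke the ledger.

(c), (d)

(a) Not entailed — the narrative doesn't order the holding relative to the breaking.
(b) Not entailed — the flask is what broke, not the plate.
(c) Entailed — every conjunct here is already in the original breaking event.
(d) Entailed — the narrative places the writing before the breaking.
(e) Not entailed — Omar broke the flask, not the ledger; the ledger belongs to the writing event.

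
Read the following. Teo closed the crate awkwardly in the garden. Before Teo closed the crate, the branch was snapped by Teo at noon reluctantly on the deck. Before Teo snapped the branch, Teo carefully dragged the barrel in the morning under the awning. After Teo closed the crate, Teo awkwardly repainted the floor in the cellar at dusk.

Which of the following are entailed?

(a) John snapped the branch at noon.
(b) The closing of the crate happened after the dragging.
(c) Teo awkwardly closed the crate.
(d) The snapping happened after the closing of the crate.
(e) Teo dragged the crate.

(b), (c)

(a) Not entailed — the passage has Teo snapping the branch, not John.
(b) Entailed — the narrative places the dragging before the closing.
(c) Entailed — dropping 'in the garden' leaves a sub-description the original still satisfies.
(d) Not entailed — the narrative places the snapping before the closing, not after.
(e) Not entailed — Teo dragged the barrel, not the crate; the crate belongs to the closing event.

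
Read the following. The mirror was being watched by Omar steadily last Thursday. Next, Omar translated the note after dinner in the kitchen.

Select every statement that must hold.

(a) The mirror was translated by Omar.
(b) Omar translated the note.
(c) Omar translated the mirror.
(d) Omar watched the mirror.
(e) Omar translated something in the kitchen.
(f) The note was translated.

(a) Not entailed — Omar translated the note, not the mirror; the mirror belongs to the watching event.
(b) Entailed — every conjunct here is already in the original translating event.
(c) Not entailed — Omar translated the note, not the mirror; the mirror belongs to the watching event.
(d) Entailed — 'watch' is an activity; 'was watching' entails that some watching happened, so 'watched' holds.
(e) Entailed — this follows by dropping conjuncts from the translating event's description.
(f) Entailed — this follows by dropping conjuncts from the translating event's description.

(b), (d), (e), (f)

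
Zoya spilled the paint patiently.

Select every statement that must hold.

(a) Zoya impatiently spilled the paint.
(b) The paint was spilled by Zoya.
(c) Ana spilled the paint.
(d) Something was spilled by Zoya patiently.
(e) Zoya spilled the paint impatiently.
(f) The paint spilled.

(a) Not entailed — 'impatiently' adds a manner not in (and inconsistent with) the original.
(b) Entailed — this follows by dropping conjuncts from the spilling event's description.
(c) Not entailed — the passage has Zoya spilling the paint, not Ana.
(d) Entailed — the original entails any weakening of itself; this just generalizes the patient.
(e) Not entailed — 'impatiently' adds a manner not in (and inconsistent with) the original.
(f) Entailed — 'Zoya spilled the paint' is causative; it entails the inchoative 'the paint spilled'.

(b), (d), (f)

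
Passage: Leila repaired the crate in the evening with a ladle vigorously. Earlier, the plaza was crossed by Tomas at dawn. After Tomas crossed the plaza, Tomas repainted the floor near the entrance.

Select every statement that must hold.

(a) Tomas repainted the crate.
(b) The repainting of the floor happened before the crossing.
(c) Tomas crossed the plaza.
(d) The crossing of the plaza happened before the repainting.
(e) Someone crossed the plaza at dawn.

(a) Not entailed — Tomas repainted the floor, not the crate; the crate belongs to the repairing event.
(b) Not entailed — the narrative places the crossing before the repainting, not after.
(c) Entailed — dropping 'at dawn' leaves a sub-description the original still satisfies.
(d) Entailed — the narrative places the crossing before the repainting.
(e) Entailed — generalizing the agent leaves a sub-description the original still satisfies.

(c), (d), (e)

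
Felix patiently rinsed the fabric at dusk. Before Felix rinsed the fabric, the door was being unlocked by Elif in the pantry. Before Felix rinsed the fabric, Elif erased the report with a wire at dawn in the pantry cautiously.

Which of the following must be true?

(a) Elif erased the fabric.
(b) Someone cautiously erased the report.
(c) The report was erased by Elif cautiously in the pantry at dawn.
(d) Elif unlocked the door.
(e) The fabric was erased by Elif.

(b), (c)

(a) Not entailed — Elif erased the report, not the fabric; the fabric belongs to the rinsing event.
(b) Entailed — this follows by dropping conjuncts from the erasing event's description.
(c) Entailed — dropping 'with a wire' leaves a sub-description the original still satisfies.
(d) Not entailed — 'was unlocking' is progressive on an accomplishment; it does not entail the completed 'unlocked'.
(e) Not entailed — Elif erased the report, not the fabric; the fabric belongs to the rinsing event.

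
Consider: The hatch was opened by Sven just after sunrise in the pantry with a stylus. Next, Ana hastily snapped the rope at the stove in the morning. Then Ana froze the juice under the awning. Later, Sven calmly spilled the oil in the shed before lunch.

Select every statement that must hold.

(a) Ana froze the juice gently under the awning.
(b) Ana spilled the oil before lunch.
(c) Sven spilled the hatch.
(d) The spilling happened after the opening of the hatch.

(d)

(a) Not entailed — 'gently' adds information not in the original event.
(b) Not entailed — the passage has Sven spilling the oil, not Ana.
(c) Not entailed — Sven spilled the oil, not the hatch; the hatch belongs to the opening event.
(d) Entailed — the narrative places the opening before the spilling.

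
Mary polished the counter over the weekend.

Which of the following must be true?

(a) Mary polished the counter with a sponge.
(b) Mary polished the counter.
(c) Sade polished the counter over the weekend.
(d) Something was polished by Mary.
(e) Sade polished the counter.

(a) Not entailed — 'with a sponge' adds information not in the original event.
(b) Entailed — every conjunct here is already in the original polishing event.
(c) Not entailed — the passage has Mary polishing the counter, not Sade.
(d) Entailed — dropping 'over the weekend' and generalizing the patient leaves a sub-description the original still satisfies.
(e) Not entailed — the passage has Mary polishing the counter, not Sade.

(b), (d)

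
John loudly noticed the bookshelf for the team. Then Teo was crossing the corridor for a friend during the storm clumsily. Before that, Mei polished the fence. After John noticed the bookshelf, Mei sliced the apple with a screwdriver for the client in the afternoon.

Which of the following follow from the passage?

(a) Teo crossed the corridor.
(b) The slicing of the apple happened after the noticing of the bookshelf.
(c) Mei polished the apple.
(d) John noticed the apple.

(b)

(a) Not entailed — 'was crossing' is progressive on an accomplishment; it does not entail the completed 'crossed'.
(b) Entailed — the narrative places the noticing before the slicing.
(c) Not entailed — Mei polished the fence, not the apple; the apple belongs to the slicing event.
(d) Not entailed — John noticed the bookshelf, not the apple; the apple belongs to the slicing event.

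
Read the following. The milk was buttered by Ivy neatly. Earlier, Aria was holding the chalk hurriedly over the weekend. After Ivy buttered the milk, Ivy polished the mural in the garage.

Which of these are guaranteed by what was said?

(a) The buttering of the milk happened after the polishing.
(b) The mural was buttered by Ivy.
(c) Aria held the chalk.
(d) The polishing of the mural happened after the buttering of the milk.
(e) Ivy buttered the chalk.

(c), (d)

(a) Not entailed — the narrative places the buttering before the polishing, not after.
(b) Not entailed — Ivy buttered the milk, not the mural; the mural belongs to the polishing event.
(c) Entailed — 'hold' is an activity; 'was holding' entails that some holding happened, so 'held' holds.
(d) Entailed — the narrative places the buttering before the polishing.
(e) Not entailed — Ivy buttered the milk, not the chalk; the chalk belongs to the holding event.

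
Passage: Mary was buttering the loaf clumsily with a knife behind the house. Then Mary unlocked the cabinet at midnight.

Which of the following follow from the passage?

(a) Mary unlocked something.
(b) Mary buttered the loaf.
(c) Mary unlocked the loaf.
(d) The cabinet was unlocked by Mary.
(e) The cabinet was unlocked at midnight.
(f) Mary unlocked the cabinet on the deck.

(a), (d), (e)

(a) Entailed — the original entails any weakening of itself; this just drops 'at midnight' and generalizes the patient.
(b) Not entailed — 'was buttering' is progressive on an accomplishment; it does not entail the completed 'buttered'.
(c) Not entailed — Mary unlocked the cabinet, not the loaf; the loaf belongs to the buttering event.
(d) Entailed — dropping 'at midnight' leaves a sub-description the original still satisfies.
(e) Entailed — generalizing the agent leaves a sub-description the original still satisfies.
(f) Not entailed — 'on the deck' adds information not in the original event.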